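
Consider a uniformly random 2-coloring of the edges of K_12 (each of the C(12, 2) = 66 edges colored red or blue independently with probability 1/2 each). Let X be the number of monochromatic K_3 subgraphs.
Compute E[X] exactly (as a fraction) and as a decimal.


Let X = Σ_S X_S over the C(12, 3) = 220 subsets S of size 3, where X_S = 1 if the K_3 on S is monochromatic.
For a fixed S, the K_3 on S has C(3, 2) = 3 edges. P[all 3 edges red] = (1/2)^3, and likewise for blue, so P[monochromatic] = 2·(1/2)^3 = 2^{1 − 3} = 1/4.
By linearity of expectation: E[X] = C(12, 3) · 2^{1 − 3} = 220 · 1/4 = 55.
Numerically: E[X] ≈ 55.000000.

E[X] = C(12,3)·2^(1−C(3,2)) = 55 ≈ 55.000000.


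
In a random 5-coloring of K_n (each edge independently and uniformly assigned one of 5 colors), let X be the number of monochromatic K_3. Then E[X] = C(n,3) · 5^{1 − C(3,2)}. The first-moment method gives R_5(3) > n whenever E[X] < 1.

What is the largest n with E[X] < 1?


We need C(n, 3) · 5^{1 − 3} < 1, i.e. C(n, 3) < 5^{3 − 1} = 25.
Check values of n near the boundary:
  n = 4: C(4, 3) = 4; 4 < 25? YES
  n = 5: C(5, 3) = 10; 10 < 25? YES
  n = 6: C(6, 3) = 20; 20 < 25? YES
  n = 7: C(7, 3) = 35; 35 < 25? NO
  n = 8: C(8, 3) = 56; 56 < 25? NO
  n = 9: C(9, 3) = 84; 84 < 25? NO
The largest n with C(n, 3) < 25 is n = 6 (where E[X] = 4/5 ≈ 0.8000000). Hence R_5(3) > 6, i.e. R_5(3) ≥ 7.

Largest n = 6; hence R_5(3) > 6.


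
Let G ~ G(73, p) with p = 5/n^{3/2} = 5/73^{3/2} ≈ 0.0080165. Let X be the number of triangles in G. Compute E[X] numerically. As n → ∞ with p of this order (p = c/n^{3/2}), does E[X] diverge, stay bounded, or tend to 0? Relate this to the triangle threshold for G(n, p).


Number of potential triangles: C(73, 3) = 62196.
Each occurs with probability p³ ≈ (0.0080165)³ ≈ 5.1517780e-07.
By linearity: E[X] = C(73, 3)·p³ ≈ 62196 · 5.1517780e-07 ≈ 0.03204.
Since α = 3/2 > 1, p = c/n^{3/2} = o(1/n) is below the triangle threshold p ~ 1/n. Asymptotically E[X] ~ (c³/6)·n^{3(1−α)} = (5³/6)·n^{-1.5} → 0, so by Markov's inequality G has no triangles w.h.p.

E[X] ≈ 0.03204; in regime p = Θ(1/n^{3/2}) E[X] tends to 0 (below the triangle threshold p ~ 1/n).


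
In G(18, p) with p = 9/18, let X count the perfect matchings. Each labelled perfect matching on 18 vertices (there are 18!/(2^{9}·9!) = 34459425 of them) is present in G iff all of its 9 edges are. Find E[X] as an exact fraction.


K_18 has 18!/(2^{9}·9!) = 34459425 labelled perfect matchings.
For each such perfect matching H, let X_H = 1 if all 9 edges of H are present in G. Then P[X_H = 1] = p^{9} = (1/2)^{9} = 1/512.
By linearity of expectation: E[X] = Σ_H E[X_H] = 34459425 · p^{9} = 34459425 · 1/512 = 34459425/512.
Numerically: E[X] ≈ 6.73e+04.

E[X] = 34459425 · (1/2)^{9} = 34459425/512 ≈ 6.73e+04.


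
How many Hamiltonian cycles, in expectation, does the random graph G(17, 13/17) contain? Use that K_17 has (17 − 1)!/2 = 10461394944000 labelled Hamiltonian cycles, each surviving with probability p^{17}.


K_17 has (17 − 1)!/2 = 10461394944000 labelled Hamiltonian cycles.
For each such Hamiltonian cycle H, let X_H = 1 if all 17 edges of H are present in G. Then P[X_H = 1] = p^{17} = (13/17)^{17} = 8650415919381337933/827240261886336764177.
By linearity: E[X] = Σ_H E[X_H] = 10461394944000 · p^{17} = 10461394944000 · 8650415919381337933/827240261886336764177 = 90495417362513040260241610752000/827240261886336764177.
Numerically: E[X] ≈ 1.094e+11.

E[X] = 10461394944000 · (13/17)^{17} = 90495417362513040260241610752000/827240261886336764177 ≈ 1.094e+11.


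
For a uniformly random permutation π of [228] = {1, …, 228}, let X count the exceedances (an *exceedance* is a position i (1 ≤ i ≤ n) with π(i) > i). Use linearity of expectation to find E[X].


Write X = Σ_{i=1}^{228} X_i, where X_i = 1_{π(i) > i}.
For each fixed i, π(i) is uniform over {1, …, 228} (marginal of a uniform permutation), so P[π(i) > i] = (n − i)/n. Summing: Σ_{i=1}^{228} (n − i)/n = (0 + 1 + … + 227)/228 = 228(228 − 1)/(2·228) = (228 − 1)/2.
Hence E[X] = Σ_{i=1}^{228} (228 − i)/228 = 227/2 ≈ 113.5000.

E[X] = 227/2 = 113.5000.


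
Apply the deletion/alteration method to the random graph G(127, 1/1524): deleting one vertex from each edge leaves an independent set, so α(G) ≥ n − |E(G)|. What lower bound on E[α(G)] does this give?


E[|E(G)|] = C(127, 2)·p = 8001 · (1/1524) = 21/4.
E[α(G)] ≥ n − E[|E(G)|] = 127 − 21/4 = 487/4.
Numerically: ≈ 121.750000.
(This is only a lower bound; the true E[α(G)] may be larger.)

E[α(G)] ≥ 487/4 ≈ 121.750000.


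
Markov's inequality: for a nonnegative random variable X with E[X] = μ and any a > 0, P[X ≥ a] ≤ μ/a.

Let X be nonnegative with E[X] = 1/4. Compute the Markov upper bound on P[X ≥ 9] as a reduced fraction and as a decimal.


μ = E[X] = 1/4, a = 9.
Markov: P[X ≥ 9] ≤ μ/a = (1/4)/9 = 1/36.
Numerically: ≈ 0.027778.
(Since a = 9 > μ = 0.250000, the bound 1/36 is < 1 and informative.)

P[X ≥ 9] ≤ 1/36 ≈ 0.027778.


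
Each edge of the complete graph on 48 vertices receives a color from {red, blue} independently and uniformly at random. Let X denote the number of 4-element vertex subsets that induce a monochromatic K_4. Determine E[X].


Let X = Σ_S X_S over the C(48, 4) = 194580 subsets S of size 4, where X_S = 1 if the K_4 on S is monochromatic.
For a fixed S, the K_4 on S has C(4, 2) = 6 edges. P[all 6 edges red] = (1/2)^6, and likewise for blue, so P[monochromatic] = 2·(1/2)^6 = 2^{1 − 6} = 1/32.
Summing: E[X] = C(48, 4) · 2^{1 − 6} = 194580 · 1/32 = 48645/8.
Numerically: E[X] ≈ 6080.625.

E[X] = C(48,4)·2^(1−C(4,2)) = 48645/8 ≈ 6080.625.


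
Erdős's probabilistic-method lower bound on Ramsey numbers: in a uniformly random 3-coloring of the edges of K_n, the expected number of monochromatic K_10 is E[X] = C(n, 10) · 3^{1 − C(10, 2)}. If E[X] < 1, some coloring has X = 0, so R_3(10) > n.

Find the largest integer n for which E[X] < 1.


We need C(n, 10) · 3^{1 − 45} < 1, i.e. C(n, 10) < 3^{45 − 1} = 984770902183611232881.
Check values of n near the boundary:
  n = 567: C(567, 10) = 873787071273467749398; 873787071273467749398 < 984770902183611232881? YES
  n = 568: C(568, 10) = 889446337783744949208; 889446337783744949208 < 984770902183611232881? YES
  n = 569: C(569, 10) = 905357721286137524328; 905357721286137524328 < 984770902183611232881? YES
  n = 570: C(570, 10) = 921524823451961408691; 921524823451961408691 < 984770902183611232881? YES
  n = 571: C(571, 10) = 937951290893172842001; 937951290893172842001 < 984770902183611232881? YES
  n = 572: C(572, 10) = 954640815642161682606; 954640815642161682606 < 984770902183611232881? YES
  n = 573: C(573, 10) = 971597135635805762226; 971597135635805762226 < 984770902183611232881? YES
  n = 574: C(574, 10) = 988824035203816502691; 988824035203816502691 < 984770902183611232881? NO
The largest n with C(n, 10) < 984770902183611232881 is n = 573 (where E[X] = 35985079097622435638/36472996377170786403 ≈ 0.987). Hence R_3(10) > 573, i.e. R_3(10) ≥ 574.

Largest n = 573; hence R_3(10) > 573.


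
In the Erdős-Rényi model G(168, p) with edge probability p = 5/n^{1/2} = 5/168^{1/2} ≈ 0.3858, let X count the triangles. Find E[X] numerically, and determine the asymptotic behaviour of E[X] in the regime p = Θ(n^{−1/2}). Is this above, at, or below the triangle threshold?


Number of potential triangles: C(168, 3) = 776216.
Each occurs with probability p³ ≈ (0.3858)³ ≈ 5.740452e-02.
By linearity: E[X] = C(168, 3)·p³ ≈ 776216 · 5.740452e-02 ≈ 44558.3070.
Since α = 1/2 < 1, p = c/n^{1/2} ≫ 1/n is above the triangle threshold p ~ 1/n. Asymptotically E[X] ~ (c³/6)·n^{3(1−α)} = (5³/6)·n^{1.5} → ∞; triangles are abundant w.h.p.

E[X] ≈ 44558.3070; in regime p = Θ(1/n^{1/2}) E[X] diverges (above the triangle threshold p ~ 1/n).


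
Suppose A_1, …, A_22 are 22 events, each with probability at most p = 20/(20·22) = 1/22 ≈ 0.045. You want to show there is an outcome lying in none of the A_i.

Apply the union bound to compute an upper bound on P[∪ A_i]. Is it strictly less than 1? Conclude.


Union bound: P[∪_{i=1}^{22} A_i] ≤ Σ_i P[A_i] ≤ 22·p = 22·(1/22) = 1.
Numerically: 1 ≈ 1.000.
Is 1 < 1? NO.
Since the bound 1 is ≥ 1, the union bound is uninformative here; it does NOT by itself certify existence.

22·p = 1 ≈ 1.000; existence NOT certified by the union bound.


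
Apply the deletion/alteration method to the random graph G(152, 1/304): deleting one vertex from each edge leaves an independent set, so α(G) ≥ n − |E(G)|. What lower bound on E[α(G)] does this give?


E[|E(G)|] = C(152, 2)·p = 11476 · (1/304) = 151/4.
E[α(G)] ≥ n − E[|E(G)|] = 152 − 151/4 = 457/4.
Numerically: ≈ 114.25000.
(This is only a lower bound; the true E[α(G)] may be larger.)

E[α(G)] ≥ 457/4 ≈ 114.25000.


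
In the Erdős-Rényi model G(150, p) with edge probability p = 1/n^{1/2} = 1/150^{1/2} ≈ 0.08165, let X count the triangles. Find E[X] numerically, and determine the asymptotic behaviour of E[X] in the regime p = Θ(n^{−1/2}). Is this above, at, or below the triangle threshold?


Number of potential triangles: C(150, 3) = 551300.
Each occurs with probability p³ ≈ (0.08165)³ ≈ 5.4433105e-04.
By linearity: E[X] = C(150, 3)·p³ ≈ 551300 · 5.4433105e-04 ≈ 300.08971.
Since α = 1/2 < 1, p = c/n^{1/2} ≫ 1/n is above the triangle threshold p ~ 1/n. Asymptotically E[X] ~ (c³/6)·n^{3(1−α)} = (1³/6)·n^{1.5} → ∞; triangles are abundant w.h.p.

E[X] ≈ 300.08971; in regime p = Θ(1/n^{1/2}) E[X] diverges (above the triangle threshold p ~ 1/n).


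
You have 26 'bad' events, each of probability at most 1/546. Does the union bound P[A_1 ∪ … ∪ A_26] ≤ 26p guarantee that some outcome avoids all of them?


Union bound: P[∪_{i=1}^{26} A_i] ≤ Σ_i P[A_i] ≤ 26·p = 26·(1/546) = 1/21.
Numerically: 1/21 ≈ 0.0476190.
Is 1/21 < 1? YES.
Since P[∪ A_i] ≤ 1/21 < 1, the complement has P[∩ A_i^c] ≥ 1 − 1/21 = 20/21 > 0, so some outcome avoids every A_i.

26·p = 1/21 ≈ 0.0476190; existence CERTIFIED by the union bound.


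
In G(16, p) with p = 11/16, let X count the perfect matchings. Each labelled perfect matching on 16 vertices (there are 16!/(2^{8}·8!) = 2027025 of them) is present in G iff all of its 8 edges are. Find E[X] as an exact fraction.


K_16 has 16!/(2^{8}·8!) = 2027025 labelled perfect matchings.
For each such perfect matching H, let X_H = 1 if all 8 edges of H are present in G. Then P[X_H = 1] = p^{8} = (11/16)^{8} = 214358881/4294967296.
By linearity: E[X] = Σ_H E[X_H] = 2027025 · p^{8} = 2027025 · 214358881/4294967296 = 434510810759025/4294967296.
Numerically: E[X] ≈ 1.0117e+05.

E[X] = 2027025 · (11/16)^{8} = 434510810759025/4294967296 ≈ 1.0117e+05.


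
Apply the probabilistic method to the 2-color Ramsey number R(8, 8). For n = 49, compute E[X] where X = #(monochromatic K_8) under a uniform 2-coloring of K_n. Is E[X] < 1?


E[X] = C(49, 8) · 2^{1 − 28} = 450978066 · 2^{−27} = 450978066/134217728.
As a reduced fraction: E[X] = 225489033/67108864 ≈ 3.3600.
Is E[X] < 1? NO.
Since E[X] ≥ 1, the first-moment bound is inconclusive at n = 49; it does NOT by itself certify R(8, 8) > 49.

E[X] = 225489033/67108864 ≈ 3.3600; E[X] ≥ 1; first-moment method inconclusive here.


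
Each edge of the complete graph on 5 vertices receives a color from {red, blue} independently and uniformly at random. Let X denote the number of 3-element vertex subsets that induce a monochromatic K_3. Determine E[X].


Let X = Σ_S X_S over the C(5, 3) = 10 subsets S of size 3, where X_S = 1 if the K_3 on S is monochromatic.
For a fixed S, the K_3 on S has C(3, 2) = 3 edges. P[all 3 edges red] = (1/2)^3, and likewise for blue, so P[monochromatic] = 2·(1/2)^3 = 2^{1 − 3} = 1/4.
By linearity: E[X] = C(5, 3) · 2^{1 − 3} = 10 · 1/4 = 5/2.
Numerically: E[X] ≈ 2.5000.

E[X] = C(5,3)·2^(1−C(3,2)) = 5/2 ≈ 2.5000.


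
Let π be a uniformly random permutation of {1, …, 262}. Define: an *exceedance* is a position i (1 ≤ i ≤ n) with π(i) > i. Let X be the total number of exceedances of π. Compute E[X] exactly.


Write X = Σ_{i=1}^{262} X_i, where X_i = 1_{π(i) > i}.
For each fixed i, π(i) is uniform over {1, …, 262} (marginal of a uniform permutation), so P[π(i) > i] = (n − i)/n. Summing: Σ_{i=1}^{262} (n − i)/n = (0 + 1 + … + 261)/262 = 262(262 − 1)/(2·262) = (262 − 1)/2.
Hence E[X] = Σ_{i=1}^{262} (262 − i)/262 = 261/2 ≈ 130.5000.

E[X] = 261/2 = 130.5000.


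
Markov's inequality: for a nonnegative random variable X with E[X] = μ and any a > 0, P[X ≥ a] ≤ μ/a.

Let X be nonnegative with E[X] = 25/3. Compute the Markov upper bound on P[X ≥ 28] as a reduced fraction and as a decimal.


μ = E[X] = 25/3, a = 28.
Markov: P[X ≥ 28] ≤ μ/a = (25/3)/28 = 25/84.
Numerically: ≈ 0.2976.
(Since a = 28 > μ = 8.3333, the bound 25/84 is < 1 and informative.)

P[X ≥ 28] ≤ 25/84 ≈ 0.2976.


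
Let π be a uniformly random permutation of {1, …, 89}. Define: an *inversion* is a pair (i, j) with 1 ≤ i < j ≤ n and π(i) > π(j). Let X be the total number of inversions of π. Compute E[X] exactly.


Write X = Σ X_I over the C(89, 2) = 3916 pairs i < j, with X_I the indicator of one inversion.
There are 3916 indicators.
For each fixed pair i < j, the values π(i) and π(j) are two distinct elements of {1, …, 89} in uniformly random order; by symmetry P[π(i) > π(j)] = 1/2.
By linearity: E[X] = 3916 · (1/2) = C(89, 2) · (1/2) = 3916/2 = 1958 ≈ 1958.0000.

E[X] = 1958 = 1958.0000.


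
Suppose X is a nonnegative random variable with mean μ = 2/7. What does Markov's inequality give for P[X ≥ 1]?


μ = E[X] = 2/7, a = 1.
Markov: P[X ≥ 1] ≤ μ/a = (2/7)/1 = 2/7.
Numerically: ≈ 0.286.
(Since a = 1 > μ = 0.286, the bound 2/7 is < 1 and informative.)

P[X ≥ 1] ≤ 2/7 ≈ 0.286.


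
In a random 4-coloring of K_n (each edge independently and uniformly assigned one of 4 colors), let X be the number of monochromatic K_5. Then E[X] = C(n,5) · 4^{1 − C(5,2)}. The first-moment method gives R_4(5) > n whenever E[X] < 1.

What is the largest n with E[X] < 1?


We need C(n, 5) · 4^{1 − 10} < 1, i.e. C(n, 5) < 4^{10 − 1} = 262144.
Check values of n near the boundary:
  n = 32: C(32, 5) = 201376; 201376 < 262144? YES
  n = 33: C(33, 5) = 237336; 237336 < 262144? YES
  n = 34: C(34, 5) = 278256; 278256 < 262144? NO
  n = 35: C(35, 5) = 324632; 324632 < 262144? NO
The largest n with C(n, 5) < 262144 is n = 33 (where E[X] = 29667/32768 ≈ 0.905365). Hence R_4(5) > 33, i.e. R_4(5) ≥ 34.

Largest n = 33; hence R_4(5) > 33.


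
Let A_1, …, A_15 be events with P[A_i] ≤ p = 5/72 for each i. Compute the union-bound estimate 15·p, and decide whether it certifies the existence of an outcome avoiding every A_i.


Union bound: P[∪_{i=1}^{15} A_i] ≤ Σ_i P[A_i] ≤ 15·p = 15·(5/72) = 25/24.
Numerically: 25/24 ≈ 1.0417.
Is 25/24 < 1? NO.
Since the bound 25/24 is ≥ 1, the union bound is uninformative here; it does NOT by itself certify existence.

15·p = 25/24 ≈ 1.0417; existence NOT certified by the union bound.


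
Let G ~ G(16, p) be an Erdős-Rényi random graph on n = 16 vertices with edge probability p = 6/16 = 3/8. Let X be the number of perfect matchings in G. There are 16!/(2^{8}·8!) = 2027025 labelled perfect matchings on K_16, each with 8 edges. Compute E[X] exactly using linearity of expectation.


K_16 has 16!/(2^{8}·8!) = 2027025 labelled perfect matchings.
For each such perfect matching H, let X_H = 1 if all 8 edges of H are present in G. Then P[X_H = 1] = p^{8} = (3/8)^{8} = 6561/16777216.
Summing the indicators: E[X] = Σ_H E[X_H] = 2027025 · p^{8} = 2027025 · 6561/16777216 = 13299311025/16777216.
Numerically: E[X] ≈ 792.7.

E[X] = 2027025 · (3/8)^{8} = 13299311025/16777216 ≈ 792.7.


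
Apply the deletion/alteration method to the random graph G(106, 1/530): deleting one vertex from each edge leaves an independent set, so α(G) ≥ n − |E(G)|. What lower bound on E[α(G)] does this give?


E[|E(G)|] = C(106, 2)·p = 5565 · (1/530) = 21/2.
E[α(G)] ≥ n − E[|E(G)|] = 106 − 21/2 = 191/2.
Numerically: ≈ 95.500000.
(This is only a lower bound; the true E[α(G)] may be larger.)

E[α(G)] ≥ 191/2 ≈ 95.500000.


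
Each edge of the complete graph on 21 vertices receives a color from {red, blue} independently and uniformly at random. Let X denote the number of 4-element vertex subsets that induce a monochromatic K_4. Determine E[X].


Let X = Σ_S X_S over the C(21, 4) = 5985 subsets S of size 4, where X_S = 1 if the K_4 on S is monochromatic.
For a fixed S, the K_4 on S has C(4, 2) = 6 edges. P[all 6 edges red] = (1/2)^6, and likewise for blue, so P[monochromatic] = 2·(1/2)^6 = 2^{1 − 6} = 1/32.
By linearity of expectation: E[X] = C(21, 4) · 2^{1 − 6} = 5985 · 1/32 = 5985/32.
Numerically: E[X] ≈ 187.031250.

E[X] = C(21,4)·2^(1−C(4,2)) = 5985/32 ≈ 187.031250.


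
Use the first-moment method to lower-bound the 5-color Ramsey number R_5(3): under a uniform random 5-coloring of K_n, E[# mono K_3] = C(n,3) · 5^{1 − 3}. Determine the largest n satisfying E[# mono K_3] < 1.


We need C(n, 3) · 5^{1 − 3} < 1, i.e. C(n, 3) < 5^{3 − 1} = 25.
Check values of n near the boundary:
  n = 3: C(3, 3) = 1; 1 < 25? YES
  n = 4: C(4, 3) = 4; 4 < 25? YES
  n = 5: C(5, 3) = 10; 10 < 25? YES
  n = 6: C(6, 3) = 20; 20 < 25? YES
  n = 7: C(7, 3) = 35; 35 < 25? NO
The largest n with C(n, 3) < 25 is n = 6 (where E[X] = 4/5 ≈ 0.80000). Hence R_5(3) > 6, i.e. R_5(3) ≥ 7.

Largest n = 6; hence R_5(3) > 6.


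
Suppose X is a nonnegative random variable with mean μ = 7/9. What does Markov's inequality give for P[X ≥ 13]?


μ = E[X] = 7/9, a = 13.
Markov: P[X ≥ 13] ≤ μ/a = (7/9)/13 = 7/117.
Numerically: ≈ 0.05983.
(Since a = 13 > μ = 0.77778, the bound 7/117 is < 1 and informative.)

P[X ≥ 13] ≤ 7/117 ≈ 0.05983.


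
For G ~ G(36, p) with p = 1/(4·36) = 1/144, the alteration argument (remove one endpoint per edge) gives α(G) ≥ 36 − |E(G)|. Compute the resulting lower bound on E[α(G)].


E[|E(G)|] = C(36, 2)·p = 630 · (1/144) = 35/8.
E[α(G)] ≥ n − E[|E(G)|] = 36 − 35/8 = 253/8.
Numerically: ≈ 31.62500.
(This is only a lower bound; the true E[α(G)] may be larger.)

E[α(G)] ≥ 253/8 ≈ 31.62500.


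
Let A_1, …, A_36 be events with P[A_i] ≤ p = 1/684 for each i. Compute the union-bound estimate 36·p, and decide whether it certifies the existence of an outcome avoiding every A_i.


Union bound: P[∪_{i=1}^{36} A_i] ≤ Σ_i P[A_i] ≤ 36·p = 36·(1/684) = 1/19.
Numerically: 1/19 ≈ 0.053.
Is 1/19 < 1? YES.
Since P[∪ A_i] ≤ 1/19 < 1, the complement has P[∩ A_i^c] ≥ 1 − 1/19 = 18/19 > 0, so some outcome avoids every A_i.

36·p = 1/19 ≈ 0.053; existence CERTIFIED by the union bound.


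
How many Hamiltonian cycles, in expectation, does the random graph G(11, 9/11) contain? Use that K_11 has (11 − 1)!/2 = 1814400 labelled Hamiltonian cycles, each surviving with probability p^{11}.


K_11 has (11 − 1)!/2 = 1814400 labelled Hamiltonian cycles.
For each such Hamiltonian cycle H, let X_H = 1 if all 11 edges of H are present in G. Then P[X_H = 1] = p^{11} = (9/11)^{11} = 31381059609/285311670611.
Summing the indicators: E[X] = Σ_H E[X_H] = 1814400 · p^{11} = 1814400 · 31381059609/285311670611 = 56937794554569600/285311670611.
Numerically: E[X] ≈ 1.9956e+05.

E[X] = 1814400 · (9/11)^{11} = 56937794554569600/285311670611 ≈ 1.9956e+05.


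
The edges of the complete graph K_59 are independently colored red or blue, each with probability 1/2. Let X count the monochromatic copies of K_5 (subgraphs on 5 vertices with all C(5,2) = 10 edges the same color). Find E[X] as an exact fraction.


Let X = Σ_S X_S over the C(59, 5) = 5006386 subsets S of size 5, where X_S = 1 if the K_5 on S is monochromatic.
For a fixed S, the K_5 on S has C(5, 2) = 10 edges. P[all 10 edges red] = (1/2)^10, and likewise for blue, so P[monochromatic] = 2·(1/2)^10 = 2^{1 − 10} = 1/512.
By linearity: E[X] = C(59, 5) · 2^{1 − 10} = 5006386 · 1/512 = 2503193/256.
Numerically: E[X] ≈ 9778.097656.

E[X] = C(59,5)·2^(1−C(5,2)) = 2503193/256 ≈ 9778.097656.


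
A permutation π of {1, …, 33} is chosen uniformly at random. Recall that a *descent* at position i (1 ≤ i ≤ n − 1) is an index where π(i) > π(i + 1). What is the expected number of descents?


Write X = Σ X_I over i = 1, …, 32, with X_I the indicator of one descent.
There are 32 indicators.
For each fixed i, the pair (π(i), π(i+1)) is a uniformly random ordered pair of distinct values from {1, …, 33}; by symmetry P[π(i) > π(i+1)] = 1/2.
By linearity: E[X] = 32 · (1/2) = (33 − 1) · (1/2) = 16 ≈ 16.000.

E[X] = 16 = 16.000.


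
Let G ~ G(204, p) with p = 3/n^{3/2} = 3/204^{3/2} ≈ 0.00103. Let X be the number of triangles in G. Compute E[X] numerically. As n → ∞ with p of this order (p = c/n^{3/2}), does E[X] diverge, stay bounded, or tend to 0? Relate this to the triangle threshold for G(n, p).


Number of potential triangles: C(204, 3) = 1394204.
Each occurs with probability p³ ≈ (0.00103)³ ≈ 1.09151e-09.
By linearity: E[X] = C(204, 3)·p³ ≈ 1394204 · 1.09151e-09 ≈ 0.002.
Since α = 3/2 > 1, p = c/n^{3/2} = o(1/n) is below the triangle threshold p ~ 1/n. Asymptotically E[X] ~ (c³/6)·n^{3(1−α)} = (3³/6)·n^{-1.5} → 0, so by Markov's inequality G has no triangles w.h.p.

E[X] ≈ 0.002; in regime p = Θ(1/n^{3/2}) E[X] tends to 0 (below the triangle threshold p ~ 1/n).


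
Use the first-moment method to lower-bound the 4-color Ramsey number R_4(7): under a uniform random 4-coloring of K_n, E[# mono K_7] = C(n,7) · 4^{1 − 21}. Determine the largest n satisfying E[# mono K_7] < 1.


We need C(n, 7) · 4^{1 − 21} < 1, i.e. C(n, 7) < 4^{21 − 1} = 1099511627776.
Check values of n near the boundary:
  n = 178: C(178, 7) = 996867063280; 996867063280 < 1099511627776? YES
  n = 179: C(179, 7) = 1037437234460; 1037437234460 < 1099511627776? YES
  n = 180: C(180, 7) = 1079414463600; 1079414463600 < 1099511627776? YES
  n = 181: C(181, 7) = 1122839183400; 1122839183400 < 1099511627776? NO
The largest n with C(n, 7) < 1099511627776 is n = 180 (where E[X] = 67463403975/68719476736 ≈ 0.982). Hence R_4(7) > 180, i.e. R_4(7) ≥ 181.

Largest n = 180; hence R_4(7) > 180.


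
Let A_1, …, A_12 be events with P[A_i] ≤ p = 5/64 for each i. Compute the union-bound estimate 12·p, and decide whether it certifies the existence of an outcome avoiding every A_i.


Union bound: P[∪_{i=1}^{12} A_i] ≤ Σ_i P[A_i] ≤ 12·p = 12·(5/64) = 15/16.
Numerically: 15/16 ≈ 0.9375.
Is 15/16 < 1? YES.
Since P[∪ A_i] ≤ 15/16 < 1, the complement has P[∩ A_i^c] ≥ 1 − 15/16 = 1/16 > 0, so some outcome avoids every A_i.

12·p = 15/16 ≈ 0.9375; existence CERTIFIED by the union bound.


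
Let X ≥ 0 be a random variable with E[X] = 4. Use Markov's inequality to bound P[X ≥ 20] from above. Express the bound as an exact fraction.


μ = E[X] = 4, a = 20.
Markov: P[X ≥ 20] ≤ μ/a = (4)/20 = 1/5.
Numerically: ≈ 0.200.
(Since a = 20 > μ = 4.000, the bound 1/5 is < 1 and informative.)

P[X ≥ 20] ≤ 1/5 ≈ 0.200.


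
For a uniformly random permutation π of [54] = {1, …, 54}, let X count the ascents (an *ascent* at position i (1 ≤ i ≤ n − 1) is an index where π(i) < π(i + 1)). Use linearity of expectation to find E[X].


Write X = Σ X_I over i = 1, …, 53, with X_I the indicator of one ascent.
There are 53 indicators.
For each fixed i, the pair (π(i), π(i+1)) is a uniformly random ordered pair of distinct values from {1, …, 54}; by symmetry P[π(i) < π(i+1)] = 1/2.
By linearity: E[X] = 53 · (1/2) = (54 − 1) · (1/2) = 53/2 ≈ 26.500.

E[X] = 53/2 = 26.500.


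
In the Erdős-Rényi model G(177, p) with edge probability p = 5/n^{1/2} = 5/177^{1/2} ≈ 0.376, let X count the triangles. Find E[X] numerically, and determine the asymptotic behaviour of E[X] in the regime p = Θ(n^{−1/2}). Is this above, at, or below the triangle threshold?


Number of potential triangles: C(177, 3) = 908600.
Each occurs with probability p³ ≈ (0.376)³ ≈ 5.30823e-02.
By linearity: E[X] = C(177, 3)·p³ ≈ 908600 · 5.30823e-02 ≈ 48230.620.
Since α = 1/2 < 1, p = c/n^{1/2} ≫ 1/n is above the triangle threshold p ~ 1/n. Asymptotically E[X] ~ (c³/6)·n^{3(1−α)} = (5³/6)·n^{1.5} → ∞; triangles are abundant w.h.p.

E[X] ≈ 48230.620; in regime p = Θ(1/n^{1/2}) E[X] diverges (above the triangle threshold p ~ 1/n).


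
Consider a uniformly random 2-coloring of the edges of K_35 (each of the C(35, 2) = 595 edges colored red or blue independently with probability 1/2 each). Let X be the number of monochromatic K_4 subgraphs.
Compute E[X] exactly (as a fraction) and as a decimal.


Let X = Σ_S X_S over the C(35, 4) = 52360 subsets S of size 4, where X_S = 1 if the K_4 on S is monochromatic.
For a fixed S, the K_4 on S has C(4, 2) = 6 edges. P[all 6 edges red] = (1/2)^6, and likewise for blue, so P[monochromatic] = 2·(1/2)^6 = 2^{1 − 6} = 1/32.
By linearity: E[X] = C(35, 4) · 2^{1 − 6} = 52360 · 1/32 = 6545/4.
Numerically: E[X] ≈ 1636.2500.

E[X] = C(35,4)·2^(1−C(4,2)) = 6545/4 ≈ 1636.2500.


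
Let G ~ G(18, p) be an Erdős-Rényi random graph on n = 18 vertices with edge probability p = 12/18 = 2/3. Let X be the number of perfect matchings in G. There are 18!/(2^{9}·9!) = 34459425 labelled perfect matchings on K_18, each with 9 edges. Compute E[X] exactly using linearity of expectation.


K_18 has 18!/(2^{9}·9!) = 34459425 labelled perfect matchings.
For each such perfect matching H, let X_H = 1 if all 9 edges of H are present in G. Then P[X_H = 1] = p^{9} = (2/3)^{9} = 512/19683.
By linearity: E[X] = Σ_H E[X_H] = 34459425 · p^{9} = 34459425 · 512/19683 = 217817600/243.
Numerically: E[X] ≈ 8.96e+05.

E[X] = 34459425 · (2/3)^{9} = 217817600/243 ≈ 8.96e+05.


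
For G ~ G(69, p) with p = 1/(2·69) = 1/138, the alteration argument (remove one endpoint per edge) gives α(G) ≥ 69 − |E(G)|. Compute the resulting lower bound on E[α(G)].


E[|E(G)|] = C(69, 2)·p = 2346 · (1/138) = 17.
E[α(G)] ≥ n − E[|E(G)|] = 69 − 17 = 52.
Numerically: ≈ 52.0000.
(This is only a lower bound; the true E[α(G)] may be larger.)

E[α(G)] ≥ 52 ≈ 52.0000.


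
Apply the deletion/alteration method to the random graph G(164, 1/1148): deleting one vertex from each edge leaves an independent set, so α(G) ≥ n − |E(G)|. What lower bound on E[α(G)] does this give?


E[|E(G)|] = C(164, 2)·p = 13366 · (1/1148) = 163/14.
E[α(G)] ≥ n − E[|E(G)|] = 164 − 163/14 = 2133/14.
Numerically: ≈ 152.3571.
(This is only a lower bound; the true E[α(G)] may be larger.)

E[α(G)] ≥ 2133/14 ≈ 152.3571.


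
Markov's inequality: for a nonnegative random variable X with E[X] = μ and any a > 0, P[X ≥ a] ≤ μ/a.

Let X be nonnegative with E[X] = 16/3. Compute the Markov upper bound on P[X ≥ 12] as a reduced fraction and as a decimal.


μ = E[X] = 16/3, a = 12.
Markov: P[X ≥ 12] ≤ μ/a = (16/3)/12 = 4/9.
Numerically: ≈ 0.444444.
(Since a = 12 > μ = 5.333333, the bound 4/9 is < 1 and informative.)

P[X ≥ 12] ≤ 4/9 ≈ 0.444444.


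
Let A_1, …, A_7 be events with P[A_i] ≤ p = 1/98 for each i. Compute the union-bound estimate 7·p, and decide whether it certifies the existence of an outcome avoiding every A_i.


Union bound: P[∪_{i=1}^{7} A_i] ≤ Σ_i P[A_i] ≤ 7·p = 7·(1/98) = 1/14.
Numerically: 1/14 ≈ 0.071429.
Is 1/14 < 1? YES.
Since P[∪ A_i] ≤ 1/14 < 1, the complement has P[∩ A_i^c] ≥ 1 − 1/14 = 13/14 > 0, so some outcome avoids every A_i.

7·p = 1/14 ≈ 0.071429; existence CERTIFIED by the union bound.


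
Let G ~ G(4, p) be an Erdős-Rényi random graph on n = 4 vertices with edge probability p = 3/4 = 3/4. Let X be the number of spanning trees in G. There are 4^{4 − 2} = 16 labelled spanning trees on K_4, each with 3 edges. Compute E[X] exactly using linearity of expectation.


K_4 has 4^{4 − 2} = 16 labelled spanning trees.
For each such spanning tree H, let X_H = 1 if all 3 edges of H are present in G. Then P[X_H = 1] = p^{3} = (3/4)^{3} = 27/64.
By linearity of expectation: E[X] = Σ_H E[X_H] = 16 · p^{3} = 16 · 27/64 = 27/4.
Numerically: E[X] ≈ 6.75.

E[X] = 16 · (3/4)^{3} = 27/4 ≈ 6.75.


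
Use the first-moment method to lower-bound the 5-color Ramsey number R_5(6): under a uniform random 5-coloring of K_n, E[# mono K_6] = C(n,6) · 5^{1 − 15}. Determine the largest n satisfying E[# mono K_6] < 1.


We need C(n, 6) · 5^{1 − 15} < 1, i.e. C(n, 6) < 5^{15 − 1} = 6103515625.
Check values of n near the boundary:
  n = 124: C(124, 6) = 4465475476; 4465475476 < 6103515625? YES
  n = 125: C(125, 6) = 4690625500; 4690625500 < 6103515625? YES
  n = 126: C(126, 6) = 4925156775; 4925156775 < 6103515625? YES
  n = 127: C(127, 6) = 5169379425; 5169379425 < 6103515625? YES
  n = 128: C(128, 6) = 5423611200; 5423611200 < 6103515625? YES
  n = 129: C(129, 6) = 5688177600; 5688177600 < 6103515625? YES
  n = 130: C(130, 6) = 5963412000; 5963412000 < 6103515625? YES
  n = 131: C(131, 6) = 6249655776; 6249655776 < 6103515625? NO
  n = 132: C(132, 6) = 6547258432; 6547258432 < 6103515625? NO
  n = 133: C(133, 6) = 6856577728; 6856577728 < 6103515625? NO
The largest n with C(n, 6) < 6103515625 is n = 130 (where E[X] = 47707296/48828125 ≈ 0.9770454). Hence R_5(6) > 130, i.e. R_5(6) ≥ 131.

Largest n = 130; hence R_5(6) > 130.


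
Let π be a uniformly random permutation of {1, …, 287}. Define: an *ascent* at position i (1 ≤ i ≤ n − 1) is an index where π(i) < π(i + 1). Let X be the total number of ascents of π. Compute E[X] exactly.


Write X = Σ X_I over i = 1, …, 286, with X_I the indicator of one ascent.
There are 286 indicators.
For each fixed i, the pair (π(i), π(i+1)) is a uniformly random ordered pair of distinct values from {1, …, 287}; by symmetry P[π(i) < π(i+1)] = 1/2.
By linearity: E[X] = 286 · (1/2) = (287 − 1) · (1/2) = 143 ≈ 143.00000.

E[X] = 143 = 143.00000.


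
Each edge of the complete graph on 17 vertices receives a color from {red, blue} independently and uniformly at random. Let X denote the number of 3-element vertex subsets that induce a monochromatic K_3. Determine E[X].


Let X = Σ_S X_S over the C(17, 3) = 680 subsets S of size 3, where X_S = 1 if the K_3 on S is monochromatic.
For a fixed S, the K_3 on S has C(3, 2) = 3 edges. P[all 3 edges red] = (1/2)^3, and likewise for blue, so P[monochromatic] = 2·(1/2)^3 = 2^{1 − 3} = 1/4.
By linearity of expectation: E[X] = C(17, 3) · 2^{1 − 3} = 680 · 1/4 = 170.
Numerically: E[X] ≈ 170.000000.

E[X] = C(17,3)·2^(1−C(3,2)) = 170 ≈ 170.000000.


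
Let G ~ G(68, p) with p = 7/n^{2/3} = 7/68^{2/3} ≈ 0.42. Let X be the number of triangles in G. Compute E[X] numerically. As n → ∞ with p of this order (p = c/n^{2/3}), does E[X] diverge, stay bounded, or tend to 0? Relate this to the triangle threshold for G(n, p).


Number of potential triangles: C(68, 3) = 50116.
Each occurs with probability p³ ≈ (0.42)³ ≈ 7.41782e-02.
By linearity: E[X] = C(68, 3)·p³ ≈ 50116 · 7.41782e-02 ≈ 3717.515.
Since α = 2/3 < 1, p = c/n^{2/3} ≫ 1/n is above the triangle threshold p ~ 1/n. Asymptotically E[X] ~ (c³/6)·n^{3(1−α)} = (7³/6)·n^{1} → ∞; triangles are abundant w.h.p.

E[X] ≈ 3717.515; in regime p = Θ(1/n^{2/3}) E[X] diverges (above the triangle threshold p ~ 1/n).


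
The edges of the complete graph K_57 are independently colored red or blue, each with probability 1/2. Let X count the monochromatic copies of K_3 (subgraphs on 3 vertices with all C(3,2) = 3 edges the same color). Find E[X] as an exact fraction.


Let X = Σ_S X_S over the C(57, 3) = 29260 subsets S of size 3, where X_S = 1 if the K_3 on S is monochromatic.
For a fixed S, the K_3 on S has C(3, 2) = 3 edges. P[all 3 edges red] = (1/2)^3, and likewise for blue, so P[monochromatic] = 2·(1/2)^3 = 2^{1 − 3} = 1/4.
By linearity: E[X] = C(57, 3) · 2^{1 − 3} = 29260 · 1/4 = 7315.
Numerically: E[X] ≈ 7315.0000.

E[X] = C(57,3)·2^(1−C(3,2)) = 7315 ≈ 7315.0000.


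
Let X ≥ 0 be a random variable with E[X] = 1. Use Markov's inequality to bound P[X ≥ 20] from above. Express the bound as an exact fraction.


μ = E[X] = 1, a = 20.
Markov: P[X ≥ 20] ≤ μ/a = (1)/20 = 1/20.
Numerically: ≈ 0.05000.
(Since a = 20 > μ = 1.00000, the bound 1/20 is < 1 and informative.)

P[X ≥ 20] ≤ 1/20 ≈ 0.05000.


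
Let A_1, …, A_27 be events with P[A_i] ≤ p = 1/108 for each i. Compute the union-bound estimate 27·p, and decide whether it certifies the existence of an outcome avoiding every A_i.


Union bound: P[∪_{i=1}^{27} A_i] ≤ Σ_i P[A_i] ≤ 27·p = 27·(1/108) = 1/4.
Numerically: 1/4 ≈ 0.2500.
Is 1/4 < 1? YES.
Since P[∪ A_i] ≤ 1/4 < 1, the complement has P[∩ A_i^c] ≥ 1 − 1/4 = 3/4 > 0, so some outcome avoids every A_i.

27·p = 1/4 ≈ 0.2500; existence CERTIFIED by the union bound.


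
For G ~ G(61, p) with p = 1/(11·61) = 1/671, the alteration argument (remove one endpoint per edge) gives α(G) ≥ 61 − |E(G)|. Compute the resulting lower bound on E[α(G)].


E[|E(G)|] = C(61, 2)·p = 1830 · (1/671) = 30/11.
E[α(G)] ≥ n − E[|E(G)|] = 61 − 30/11 = 641/11.
Numerically: ≈ 58.272727.
(This is only a lower bound; the true E[α(G)] may be larger.)

E[α(G)] ≥ 641/11 ≈ 58.272727.


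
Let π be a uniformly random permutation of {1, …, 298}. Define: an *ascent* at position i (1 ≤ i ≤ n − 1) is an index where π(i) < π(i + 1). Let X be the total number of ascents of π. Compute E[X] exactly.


Write X = Σ X_I over i = 1, …, 297, with X_I the indicator of one ascent.
There are 297 indicators.
For each fixed i, the pair (π(i), π(i+1)) is a uniformly random ordered pair of distinct values from {1, …, 298}; by symmetry P[π(i) < π(i+1)] = 1/2.
By linearity: E[X] = 297 · (1/2) = (298 − 1) · (1/2) = 297/2 ≈ 148.50000.

E[X] = 297/2 = 148.50000.


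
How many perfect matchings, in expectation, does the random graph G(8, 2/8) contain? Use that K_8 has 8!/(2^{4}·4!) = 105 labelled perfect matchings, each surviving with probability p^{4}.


K_8 has 8!/(2^{4}·4!) = 105 labelled perfect matchings.
For each such perfect matching H, let X_H = 1 if all 4 edges of H are present in G. Then P[X_H = 1] = p^{4} = (1/4)^{4} = 1/256.
By linearity of expectation: E[X] = Σ_H E[X_H] = 105 · p^{4} = 105 · 1/256 = 105/256.
Numerically: E[X] ≈ 0.4102.

E[X] = 105 · (1/4)^{4} = 105/256 ≈ 0.4102.


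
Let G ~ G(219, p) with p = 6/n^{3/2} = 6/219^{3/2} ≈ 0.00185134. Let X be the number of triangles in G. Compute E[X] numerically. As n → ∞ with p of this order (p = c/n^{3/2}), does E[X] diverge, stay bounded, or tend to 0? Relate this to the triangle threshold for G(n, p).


Number of potential triangles: C(219, 3) = 1726669.
Each occurs with probability p³ ≈ (0.00185134)³ ≈ 6.34534492e-09.
By linearity: E[X] = C(219, 3)·p³ ≈ 1726669 · 6.34534492e-09 ≈ 0.010956.
Since α = 3/2 > 1, p = c/n^{3/2} = o(1/n) is below the triangle threshold p ~ 1/n. Asymptotically E[X] ~ (c³/6)·n^{3(1−α)} = (6³/6)·n^{-1.5} → 0, so by Markov's inequality G has no triangles w.h.p.

E[X] ≈ 0.010956; in regime p = Θ(1/n^{3/2}) E[X] tends to 0 (below the triangle threshold p ~ 1/n).


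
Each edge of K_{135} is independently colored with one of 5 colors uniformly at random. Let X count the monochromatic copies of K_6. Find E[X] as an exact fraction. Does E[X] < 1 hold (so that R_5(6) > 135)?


E[X] = C(135, 6) · 5^{1 − 15} = 7511839335 · 5^{−14} = 7511839335/6103515625.
As a reduced fraction: E[X] = 1502367867/1220703125 ≈ 1.2307.
Is E[X] < 1? NO.
Since E[X] ≥ 1, the first-moment bound is inconclusive at n = 135; it does NOT by itself certify R_5(6) > 135.

E[X] = 1502367867/1220703125 ≈ 1.2307; E[X] ≥ 1; first-moment method inconclusive here.


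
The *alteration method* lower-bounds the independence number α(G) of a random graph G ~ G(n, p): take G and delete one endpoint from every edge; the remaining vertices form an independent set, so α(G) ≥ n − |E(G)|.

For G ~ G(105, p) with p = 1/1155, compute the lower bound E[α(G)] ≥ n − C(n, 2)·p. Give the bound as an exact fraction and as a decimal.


E[|E(G)|] = C(105, 2)·p = 5460 · (1/1155) = 52/11.
E[α(G)] ≥ n − E[|E(G)|] = 105 − 52/11 = 1103/11.
Numerically: ≈ 100.27273.
(This is only a lower bound; the true E[α(G)] may be larger.)

E[α(G)] ≥ 1103/11 ≈ 100.27273.


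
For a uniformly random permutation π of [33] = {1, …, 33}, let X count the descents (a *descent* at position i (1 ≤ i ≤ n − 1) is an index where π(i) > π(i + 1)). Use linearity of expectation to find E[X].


Write X = Σ X_I over i = 1, …, 32, with X_I the indicator of one descent.
There are 32 indicators.
For each fixed i, the pair (π(i), π(i+1)) is a uniformly random ordered pair of distinct values from {1, …, 33}; by symmetry P[π(i) > π(i+1)] = 1/2.
By linearity: E[X] = 32 · (1/2) = (33 − 1) · (1/2) = 16 ≈ 16.00000.

E[X] = 16 = 16.00000.


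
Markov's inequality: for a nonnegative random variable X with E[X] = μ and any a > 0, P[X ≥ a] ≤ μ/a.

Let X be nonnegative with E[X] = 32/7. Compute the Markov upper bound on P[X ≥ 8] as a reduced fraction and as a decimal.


μ = E[X] = 32/7, a = 8.
Markov: P[X ≥ 8] ≤ μ/a = (32/7)/8 = 4/7.
Numerically: ≈ 0.571429.
(Since a = 8 > μ = 4.571429, the bound 4/7 is < 1 and informative.)

P[X ≥ 8] ≤ 4/7 ≈ 0.571429.


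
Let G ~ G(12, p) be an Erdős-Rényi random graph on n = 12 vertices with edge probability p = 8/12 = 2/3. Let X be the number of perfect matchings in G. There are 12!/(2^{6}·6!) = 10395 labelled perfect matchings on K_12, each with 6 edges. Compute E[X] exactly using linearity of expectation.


K_12 has 12!/(2^{6}·6!) = 10395 labelled perfect matchings.
For each such perfect matching H, let X_H = 1 if all 6 edges of H are present in G. Then P[X_H = 1] = p^{6} = (2/3)^{6} = 64/729.
By linearity: E[X] = Σ_H E[X_H] = 10395 · p^{6} = 10395 · 64/729 = 24640/27.
Numerically: E[X] ≈ 912.6.

E[X] = 10395 · (2/3)^{6} = 24640/27 ≈ 912.6.


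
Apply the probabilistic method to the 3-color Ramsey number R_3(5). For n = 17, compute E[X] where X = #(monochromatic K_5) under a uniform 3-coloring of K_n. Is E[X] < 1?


E[X] = C(17, 5) · 3^{1 − 10} = 6188 · 3^{−9} = 6188/19683.
As a reduced fraction: E[X] = 6188/19683 ≈ 0.3143830.
Is E[X] < 1? YES.
Since E[X] < 1, there exists a 3-coloring of K_{17} with no monochromatic K_5; hence R_3(5) > 17.

E[X] = 6188/19683 ≈ 0.3143830; E[X] < 1, so R_3(5) > 17.


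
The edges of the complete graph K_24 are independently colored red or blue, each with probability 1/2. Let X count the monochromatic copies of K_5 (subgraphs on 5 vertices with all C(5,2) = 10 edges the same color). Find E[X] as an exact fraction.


Let X = Σ_S X_S over the C(24, 5) = 42504 subsets S of size 5, where X_S = 1 if the K_5 on S is monochromatic.
For a fixed S, the K_5 on S has C(5, 2) = 10 edges. P[all 10 edges red] = (1/2)^10, and likewise for blue, so P[monochromatic] = 2·(1/2)^10 = 2^{1 − 10} = 1/512.
By linearity: E[X] = C(24, 5) · 2^{1 − 10} = 42504 · 1/512 = 5313/64.
Numerically: E[X] ≈ 83.015625.

E[X] = C(24,5)·2^(1−C(5,2)) = 5313/64 ≈ 83.015625.


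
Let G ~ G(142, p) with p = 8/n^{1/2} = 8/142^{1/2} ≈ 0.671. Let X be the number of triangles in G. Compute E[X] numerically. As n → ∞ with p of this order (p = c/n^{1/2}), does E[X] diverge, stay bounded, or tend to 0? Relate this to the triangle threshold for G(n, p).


Number of potential triangles: C(142, 3) = 467180.
Each occurs with probability p³ ≈ (0.671)³ ≈ 3.02578e-01.
By linearity: E[X] = C(142, 3)·p³ ≈ 467180 · 3.02578e-01 ≈ 141358.421.
Since α = 1/2 < 1, p = c/n^{1/2} ≫ 1/n is above the triangle threshold p ~ 1/n. Asymptotically E[X] ~ (c³/6)·n^{3(1−α)} = (8³/6)·n^{1.5} → ∞; triangles are abundant w.h.p.

E[X] ≈ 141358.421; in regime p = Θ(1/n^{1/2}) E[X] diverges (above the triangle threshold p ~ 1/n).
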